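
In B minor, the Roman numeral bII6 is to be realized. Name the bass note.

E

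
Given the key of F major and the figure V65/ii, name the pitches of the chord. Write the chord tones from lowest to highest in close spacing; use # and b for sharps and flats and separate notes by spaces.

F# A C D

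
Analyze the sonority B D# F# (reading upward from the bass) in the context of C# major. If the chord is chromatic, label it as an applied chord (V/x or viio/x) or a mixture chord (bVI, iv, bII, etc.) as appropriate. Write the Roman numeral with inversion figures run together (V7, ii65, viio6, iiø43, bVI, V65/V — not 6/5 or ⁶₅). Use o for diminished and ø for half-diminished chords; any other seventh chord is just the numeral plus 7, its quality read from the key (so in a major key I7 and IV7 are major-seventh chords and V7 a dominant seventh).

bVII

Stacked in thirds the chord is B-D#-F#: a major triad on B.
B is the lowered seventh degree of C# major (diatonic 7 would be B#). This is a major triad on the lowered seventh degree (the subtonic), borrowed from the parallel minor.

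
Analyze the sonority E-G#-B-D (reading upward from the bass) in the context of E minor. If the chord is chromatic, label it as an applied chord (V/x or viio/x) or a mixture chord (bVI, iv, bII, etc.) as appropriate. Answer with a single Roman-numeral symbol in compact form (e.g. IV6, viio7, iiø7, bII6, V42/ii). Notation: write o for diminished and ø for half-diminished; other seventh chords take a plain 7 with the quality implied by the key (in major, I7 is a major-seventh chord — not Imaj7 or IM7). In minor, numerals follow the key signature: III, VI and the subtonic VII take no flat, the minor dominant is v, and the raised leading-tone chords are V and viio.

V7/iv

Stacked in thirds the chord is E-G#-B-D: a dominant seventh chord on E.
E is not a diatonic chord root with this quality in E minor, but it lies a perfect fifth above A (iv), so the chord functions as an applied dominant of iv.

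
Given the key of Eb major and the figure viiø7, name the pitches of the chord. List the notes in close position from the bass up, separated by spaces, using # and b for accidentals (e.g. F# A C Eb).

In Eb major, the seventh degree is D, and the diatonic chord built there is a half-diminished seventh chord.
Stacking thirds from D gives D-F-Ab-C.

D F Ab C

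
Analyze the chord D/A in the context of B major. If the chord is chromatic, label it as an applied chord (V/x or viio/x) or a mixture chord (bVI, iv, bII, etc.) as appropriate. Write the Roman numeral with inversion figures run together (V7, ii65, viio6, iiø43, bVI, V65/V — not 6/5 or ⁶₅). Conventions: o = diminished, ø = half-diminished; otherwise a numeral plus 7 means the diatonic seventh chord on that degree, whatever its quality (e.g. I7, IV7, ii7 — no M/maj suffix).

bIII64

Stacked in thirds the chord is D-F#-A: a major triad on D.
D is the lowered third degree of B major (diatonic 3 would be D#). This is a major triad on the lowered third degree, borrowed from the parallel minor.
With A in the bass the chord is in second inversion, so the figured bass is 64.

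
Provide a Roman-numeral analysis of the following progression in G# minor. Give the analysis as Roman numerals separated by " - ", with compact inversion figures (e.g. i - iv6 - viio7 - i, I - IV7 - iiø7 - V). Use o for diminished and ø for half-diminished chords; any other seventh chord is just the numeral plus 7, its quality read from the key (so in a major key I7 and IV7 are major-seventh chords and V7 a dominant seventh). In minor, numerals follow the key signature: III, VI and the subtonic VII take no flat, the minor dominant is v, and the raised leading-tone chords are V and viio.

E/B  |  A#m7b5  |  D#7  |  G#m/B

VI64 - iiø7 - V7 - i6

E/B: major triad on E = scale degree 6 → VI64.
A#m7b5: half-diminished seventh chord on A# = scale degree 2 → iiø7.
D#7: dominant seventh chord on D# = scale degree 5 → V7.
G#m/B: minor triad on G# = scale degree 1 → i6.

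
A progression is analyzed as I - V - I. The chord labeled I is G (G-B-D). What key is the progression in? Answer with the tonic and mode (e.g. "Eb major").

G major

The anchor chord is a major triad on G, labeled I.
If G is scale degree 1 and the mode makes that degree carry a major triad, the tonic is G and the mode is major.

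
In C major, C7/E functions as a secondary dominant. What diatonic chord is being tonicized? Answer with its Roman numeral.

The chord is a dominant seventh chord on C.
A dominant resolves down a perfect fifth: C → F. In C major, F is scale degree 4, i.e. IV.

IV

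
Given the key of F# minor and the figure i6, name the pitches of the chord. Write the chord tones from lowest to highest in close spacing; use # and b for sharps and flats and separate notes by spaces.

A C# F#

In F# minor, scale degree 1 is F#, and the diatonic chord built there is a minor triad.
Stacking thirds from F# gives F#-A-C#.
The figured bass 6 indicates first inversion, placing the third (A) in the bass: A-C#-F#.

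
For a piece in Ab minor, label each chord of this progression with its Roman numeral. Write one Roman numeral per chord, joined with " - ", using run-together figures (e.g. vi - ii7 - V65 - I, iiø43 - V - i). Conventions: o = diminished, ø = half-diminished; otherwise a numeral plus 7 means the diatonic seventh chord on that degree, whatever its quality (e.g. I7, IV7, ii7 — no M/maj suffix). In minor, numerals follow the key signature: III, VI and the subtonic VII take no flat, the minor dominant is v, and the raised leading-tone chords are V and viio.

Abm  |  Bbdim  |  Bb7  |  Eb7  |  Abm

Abm: root Ab is the tonic; minor triad there is i.
Bbdim has root Bb, degree 2 in Ab minor, so iio.
Bb7 is the secondary dominant of V (dominant seventh chord on Bb): V7/V.
Eb7 has root Eb, degree 5 in Ab minor, so V7.
Abm has root Ab, degree 1 in Ab minor, so i.

i - iio - V7/V - V7 - i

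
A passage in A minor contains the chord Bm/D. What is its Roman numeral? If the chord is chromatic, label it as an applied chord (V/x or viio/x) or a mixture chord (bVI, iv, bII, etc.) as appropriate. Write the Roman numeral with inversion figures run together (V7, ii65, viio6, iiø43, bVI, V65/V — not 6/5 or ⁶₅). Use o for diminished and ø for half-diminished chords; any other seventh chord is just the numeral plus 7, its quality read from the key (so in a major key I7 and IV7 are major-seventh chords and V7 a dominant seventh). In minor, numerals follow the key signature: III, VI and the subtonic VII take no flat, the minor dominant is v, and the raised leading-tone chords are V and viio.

ii6

The pitches B-D-F# form a minor triad rooted on B.
B is the second degree of A minor. This is the minor supertonic, borrowed from the parallel major (the Dorian ii).
With D in the bass the chord is in first inversion, so the figured bass is 6.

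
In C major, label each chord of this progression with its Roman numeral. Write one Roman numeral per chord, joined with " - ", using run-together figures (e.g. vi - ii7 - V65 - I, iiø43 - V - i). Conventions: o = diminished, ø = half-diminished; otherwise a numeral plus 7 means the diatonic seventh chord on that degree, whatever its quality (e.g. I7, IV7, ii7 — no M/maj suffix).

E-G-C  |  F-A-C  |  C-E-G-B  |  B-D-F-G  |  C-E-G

I6 - IV - I7 - V65 - I

E-G-C has root C, degree 1 in C major, so I6.
F-A-C: major triad on F = scale degree 4 → IV.
C-E-G-B: major seventh chord on C = scale degree 1 → I7.
B-D-F-G has root G, degree 5 in C major, so V65.
C-E-G: root C is the tonic; major triad there is I.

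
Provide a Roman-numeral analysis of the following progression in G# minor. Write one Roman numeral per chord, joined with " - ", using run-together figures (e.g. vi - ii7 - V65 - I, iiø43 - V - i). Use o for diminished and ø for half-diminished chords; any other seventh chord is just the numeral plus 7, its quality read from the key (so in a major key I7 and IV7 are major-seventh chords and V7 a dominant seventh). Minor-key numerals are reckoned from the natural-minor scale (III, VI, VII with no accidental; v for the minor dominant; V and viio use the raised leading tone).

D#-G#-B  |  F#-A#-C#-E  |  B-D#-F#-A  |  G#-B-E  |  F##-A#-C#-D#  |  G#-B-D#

i64 - VII7 - V7/VI - VI6 - V65 - i

D#-G#-B: root G# is the tonic; minor triad there is i64.
F#-A#-C#-E: root F# is the subtonic; dominant seventh chord there is VII7.
B-D#-F#-A is the secondary dominant of VI (dominant seventh chord on B): V7/VI.
G#-B-E: major triad on E = scale degree 6 → VI6.
F##-A#-C#-D#: root D# is the dominant; dominant seventh chord there is V65.
G#-B-D#: root G# is the tonic; minor triad there is i.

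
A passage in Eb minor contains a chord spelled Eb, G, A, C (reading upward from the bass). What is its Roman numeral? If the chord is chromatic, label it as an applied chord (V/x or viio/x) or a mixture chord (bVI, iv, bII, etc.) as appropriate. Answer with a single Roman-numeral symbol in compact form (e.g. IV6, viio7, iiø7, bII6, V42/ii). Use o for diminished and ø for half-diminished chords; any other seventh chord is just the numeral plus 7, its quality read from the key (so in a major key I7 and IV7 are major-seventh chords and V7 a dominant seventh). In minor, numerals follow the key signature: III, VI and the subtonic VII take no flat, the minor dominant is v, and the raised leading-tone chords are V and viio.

The pitches A-C-Eb-G form a half-diminished seventh chord rooted on A.
A sits a half step below Bb (V in Eb minor); a diminished chord there is the applied leading-tone chord of V.
With Eb in the bass the chord is in second inversion, so the figured bass is 43.

viiø43/V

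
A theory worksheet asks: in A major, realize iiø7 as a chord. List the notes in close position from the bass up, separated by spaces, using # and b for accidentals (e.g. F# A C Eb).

Scale degree 2 in A major is B; here the chord built on it is altered to a half-diminished seventh chord. iiø7 is the half-diminished supertonic seventh, borrowed from the parallel minor.
So the chord is B-D-F-A.

B D F A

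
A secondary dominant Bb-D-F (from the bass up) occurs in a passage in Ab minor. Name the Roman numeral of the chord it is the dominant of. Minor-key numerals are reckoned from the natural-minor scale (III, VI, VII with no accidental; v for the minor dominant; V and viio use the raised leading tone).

The chord is a major triad on Bb.
A dominant resolves down a perfect fifth: Bb → Eb. In Ab minor, Eb is scale degree 5, i.e. V.

V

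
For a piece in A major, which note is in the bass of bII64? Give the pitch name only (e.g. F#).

F

bII in A major has root Bb; the chord is Bb-D-F.
The figure 64 means second inversion — the fifth is in the bass.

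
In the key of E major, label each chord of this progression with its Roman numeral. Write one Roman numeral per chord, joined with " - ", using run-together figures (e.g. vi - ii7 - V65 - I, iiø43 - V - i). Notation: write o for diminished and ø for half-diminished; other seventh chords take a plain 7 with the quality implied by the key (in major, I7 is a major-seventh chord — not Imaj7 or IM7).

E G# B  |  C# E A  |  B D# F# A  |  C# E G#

E-G#-B: root E is the tonic; major triad there is I.
C#-E-A has root A, degree 4 in E major, so IV6.
B-D#-F#-A has root B, degree 5 in E major, so V7.
C#-E-G#: root C# is the submediant; minor triad there is vi.

I - IV6 - V7 - vi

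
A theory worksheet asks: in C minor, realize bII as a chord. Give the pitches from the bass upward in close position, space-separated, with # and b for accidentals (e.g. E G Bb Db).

Db F Ab

Scale degree 2 in C minor is D; lowering it a half step gives Db. bII is the Neapolitan chord — a major triad on the lowered second degree.
So the chord is Db-F-Ab, a major triad.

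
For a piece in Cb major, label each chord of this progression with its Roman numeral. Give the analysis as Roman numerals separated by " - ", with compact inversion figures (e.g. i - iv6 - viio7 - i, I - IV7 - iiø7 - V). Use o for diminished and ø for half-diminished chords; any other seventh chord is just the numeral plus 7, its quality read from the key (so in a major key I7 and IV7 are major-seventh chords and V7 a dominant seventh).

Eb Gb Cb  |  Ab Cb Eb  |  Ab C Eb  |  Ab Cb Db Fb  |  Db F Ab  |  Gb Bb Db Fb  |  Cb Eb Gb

Eb-Gb-Cb has root Cb, degree 1 in Cb major, so I6.
Ab-Cb-Eb: root Ab is the submediant; minor triad there is vi.
Ab-C-Eb is the secondary dominant of ii (major triad on Ab): V/ii.
Ab-Cb-Db-Fb has root Db, degree 2 in Cb major, so ii43.
Db-F-Ab: a major triad on Db, the applied dominant of V → V/V.
Gb-Bb-Db-Fb: root Gb is the dominant; dominant seventh chord there is V7.
Cb-Eb-Gb: root Cb is the tonic; major triad there is I.

I6 - vi - V/ii - ii43 - V/V - V7 - I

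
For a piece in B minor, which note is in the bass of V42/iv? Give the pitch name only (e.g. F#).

A

The applied chord V42/iv is rooted on B: B-D#-F#-A.
The figure 42 means third inversion — the seventh is in the bass.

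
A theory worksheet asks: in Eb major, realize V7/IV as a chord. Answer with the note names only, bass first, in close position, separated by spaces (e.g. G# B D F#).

The slash means an applied dominant: we want the dominant of IV. In Eb major, IV is Ab major, and its dominant is built on Eb.
Building a dominant seventh chord on Eb gives Eb-G-Bb-Db.

Eb G Bb Db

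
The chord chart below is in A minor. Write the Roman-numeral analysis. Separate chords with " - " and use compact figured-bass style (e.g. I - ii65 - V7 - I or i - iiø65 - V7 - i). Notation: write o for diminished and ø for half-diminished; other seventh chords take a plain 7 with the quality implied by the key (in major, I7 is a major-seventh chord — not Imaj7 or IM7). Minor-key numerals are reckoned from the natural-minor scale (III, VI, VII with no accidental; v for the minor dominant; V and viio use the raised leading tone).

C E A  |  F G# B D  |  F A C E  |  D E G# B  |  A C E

C-E-A: root A is the tonic; minor triad there is i6.
F-G#-B-D: root G# is the leading tone; fully diminished seventh chord there is viio42.
F-A-C-E: major seventh chord on F = scale degree 6 → VI7.
D-E-G#-B: dominant seventh chord on E = scale degree 5 → V42.
A-C-E has root A, degree 1 in A minor, so i.

i6 - viio42 - VI7 - V42 - i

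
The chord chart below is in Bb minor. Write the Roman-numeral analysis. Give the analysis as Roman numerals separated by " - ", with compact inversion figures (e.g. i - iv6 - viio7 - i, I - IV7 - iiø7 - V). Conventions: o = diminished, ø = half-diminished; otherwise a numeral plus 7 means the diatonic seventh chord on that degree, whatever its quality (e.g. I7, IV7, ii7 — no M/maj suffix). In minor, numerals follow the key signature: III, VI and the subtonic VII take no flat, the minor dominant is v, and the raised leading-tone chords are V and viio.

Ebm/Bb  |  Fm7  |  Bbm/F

Ebm/Bb: minor triad on Eb = scale degree 4 → iv64.
Fm7 has root F, degree 5 in Bb minor, so v7.
Bbm/F: minor triad on Bb = scale degree 1 → i64.

iv64 - v7 - i64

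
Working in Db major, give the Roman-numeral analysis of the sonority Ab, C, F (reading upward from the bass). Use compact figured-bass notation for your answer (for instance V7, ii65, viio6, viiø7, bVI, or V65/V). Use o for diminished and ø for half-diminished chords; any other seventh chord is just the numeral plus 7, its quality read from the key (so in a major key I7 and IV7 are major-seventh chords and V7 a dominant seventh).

Stacked in thirds the chord is F-Ab-C: a minor triad on F.
F is scale degree 3 in Db major, and a minor triad on that degree is written iii.
With Ab in the bass the chord is in first inversion, so the figured bass is 6.

iii6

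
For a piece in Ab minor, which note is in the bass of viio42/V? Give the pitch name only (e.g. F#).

The applied chord viio42/V is rooted on D: D-F-Ab-Cb.
The figure 42 means third inversion — the seventh is in the bass.

Cb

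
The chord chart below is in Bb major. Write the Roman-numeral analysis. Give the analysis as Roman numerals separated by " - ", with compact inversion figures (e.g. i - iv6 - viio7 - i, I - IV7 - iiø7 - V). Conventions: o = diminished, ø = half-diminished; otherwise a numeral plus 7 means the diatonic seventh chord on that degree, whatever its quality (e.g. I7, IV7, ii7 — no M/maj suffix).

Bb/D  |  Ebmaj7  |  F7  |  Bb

Bb/D: root Bb is the tonic; major triad there is I6.
Ebmaj7 has root Eb, degree 4 in Bb major, so IV7.
F7 has root F, degree 5 in Bb major, so V7.
Bb: root Bb is the tonic; major triad there is I.

I6 - IV7 - V7 - I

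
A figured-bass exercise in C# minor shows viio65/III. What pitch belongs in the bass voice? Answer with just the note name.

The applied chord viio65/III is rooted on D#: D#-F#-A-C.
The figure 65 means first inversion — the third is in the bass.

F#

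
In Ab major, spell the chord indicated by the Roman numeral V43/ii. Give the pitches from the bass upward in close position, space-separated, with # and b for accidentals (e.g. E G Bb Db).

C Eb F A

The slash means an applied dominant: we want the dominant of ii. In Ab major, ii is Bb minor, and its dominant is built on F.
Building a dominant seventh chord on F gives F-A-C-Eb.
The figured bass 43 indicates second inversion, placing the fifth (C) in the bass: C-Eb-F-A.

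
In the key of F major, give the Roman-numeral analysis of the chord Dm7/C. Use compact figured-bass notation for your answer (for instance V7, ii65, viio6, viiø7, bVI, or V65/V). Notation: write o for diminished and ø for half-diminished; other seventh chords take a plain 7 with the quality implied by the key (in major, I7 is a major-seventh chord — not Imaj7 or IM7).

vi42

Stacked in thirds the chord is D-F-A-C: a minor seventh chord on D.
D is scale degree 6 in F major, and a minor seventh chord on that degree is written vi7.
With C in the bass the chord is in third inversion, so the figured bass is 42.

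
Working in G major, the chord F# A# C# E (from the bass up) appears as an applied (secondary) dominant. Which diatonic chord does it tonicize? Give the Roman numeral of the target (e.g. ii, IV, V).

The chord is a dominant seventh chord on F#.
A dominant resolves down a perfect fifth: F# → B. In G major, B is scale degree 3, i.e. iii.

iii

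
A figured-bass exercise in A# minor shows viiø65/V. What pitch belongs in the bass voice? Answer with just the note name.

F##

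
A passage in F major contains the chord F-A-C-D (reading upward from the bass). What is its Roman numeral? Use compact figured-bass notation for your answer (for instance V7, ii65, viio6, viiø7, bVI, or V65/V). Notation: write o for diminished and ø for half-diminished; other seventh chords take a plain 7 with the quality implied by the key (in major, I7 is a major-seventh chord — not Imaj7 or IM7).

Stacked in thirds the chord is D-F-A-C: a minor seventh chord on D.
In F major, D is the submediant; the diatonic minor seventh chord there is vi7.
With F in the bass the chord is in first inversion, so the figured bass is 65.

vi65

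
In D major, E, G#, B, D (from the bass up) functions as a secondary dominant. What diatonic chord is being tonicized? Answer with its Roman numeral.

The chord is a dominant seventh chord on E.
A dominant resolves down a perfect fifth: E → A. In D major, A is scale degree 5, i.e. V.

V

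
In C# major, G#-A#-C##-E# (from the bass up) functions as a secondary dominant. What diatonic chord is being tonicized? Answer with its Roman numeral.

The chord is a dominant seventh chord on A#.
A dominant resolves down a perfect fifth: A# → D#. In C# major, D# is scale degree 2, i.e. ii.

ii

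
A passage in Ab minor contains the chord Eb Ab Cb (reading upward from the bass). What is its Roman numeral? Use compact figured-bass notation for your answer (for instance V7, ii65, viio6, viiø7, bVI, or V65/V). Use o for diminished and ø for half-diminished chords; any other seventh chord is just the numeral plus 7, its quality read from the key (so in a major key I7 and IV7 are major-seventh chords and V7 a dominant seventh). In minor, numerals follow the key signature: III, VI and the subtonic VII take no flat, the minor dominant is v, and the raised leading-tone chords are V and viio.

i64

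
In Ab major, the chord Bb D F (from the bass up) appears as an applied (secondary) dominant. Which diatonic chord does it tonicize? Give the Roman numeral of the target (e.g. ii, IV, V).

V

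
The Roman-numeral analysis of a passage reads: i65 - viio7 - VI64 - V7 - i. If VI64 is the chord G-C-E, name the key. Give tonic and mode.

E minor

VI64 is given as G-C-E — a major triad with root C.
VI64 on C implies C is the submediant; that puts the tonic at E, and the uppercase numeral fits minor mode.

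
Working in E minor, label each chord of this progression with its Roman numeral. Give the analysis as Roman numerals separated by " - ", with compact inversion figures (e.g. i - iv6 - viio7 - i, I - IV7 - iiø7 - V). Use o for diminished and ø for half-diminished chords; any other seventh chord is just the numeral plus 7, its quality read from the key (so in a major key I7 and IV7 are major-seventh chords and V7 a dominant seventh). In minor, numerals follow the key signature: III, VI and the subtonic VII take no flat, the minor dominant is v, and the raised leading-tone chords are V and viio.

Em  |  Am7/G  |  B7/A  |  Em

Em has root E, degree 1 in E minor, so i.
Am7/G: minor seventh chord on A = scale degree 4 → iv42.
B7/A: dominant seventh chord on B = scale degree 5 → V42.
Em has root E, degree 1 in E minor, so i.

i - iv42 - V42 - i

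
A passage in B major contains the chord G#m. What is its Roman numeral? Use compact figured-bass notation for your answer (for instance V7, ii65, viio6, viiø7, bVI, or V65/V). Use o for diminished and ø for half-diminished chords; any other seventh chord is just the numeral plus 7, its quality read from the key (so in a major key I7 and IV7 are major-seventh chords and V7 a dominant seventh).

The pitches G#-B-D# form a minor triad rooted on G#.
G# is scale degree 6 in B major, and a minor triad on that degree is written vi.

vi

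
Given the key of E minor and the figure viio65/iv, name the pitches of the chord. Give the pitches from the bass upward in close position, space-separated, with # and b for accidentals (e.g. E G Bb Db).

B D F G#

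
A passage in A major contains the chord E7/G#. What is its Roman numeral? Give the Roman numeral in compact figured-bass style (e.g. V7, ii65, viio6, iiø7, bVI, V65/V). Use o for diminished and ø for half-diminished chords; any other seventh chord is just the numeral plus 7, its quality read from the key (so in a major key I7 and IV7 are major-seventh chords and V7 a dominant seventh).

V65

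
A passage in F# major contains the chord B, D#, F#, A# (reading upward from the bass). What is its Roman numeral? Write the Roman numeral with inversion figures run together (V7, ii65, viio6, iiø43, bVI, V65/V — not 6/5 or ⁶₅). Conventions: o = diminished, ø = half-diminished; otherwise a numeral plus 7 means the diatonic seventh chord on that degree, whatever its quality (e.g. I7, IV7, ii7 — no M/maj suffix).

IV7

The pitches B-D#-F#-A# form a major seventh chord rooted on B.
B is scale degree 4 in F# major, and a major seventh chord on that degree is written IV7.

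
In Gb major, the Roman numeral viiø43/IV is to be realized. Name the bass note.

Fb

The applied chord viiø43/IV is rooted on Bb: Bb-Db-Fb-Ab.
The figure 43 means second inversion — the fifth is in the bass.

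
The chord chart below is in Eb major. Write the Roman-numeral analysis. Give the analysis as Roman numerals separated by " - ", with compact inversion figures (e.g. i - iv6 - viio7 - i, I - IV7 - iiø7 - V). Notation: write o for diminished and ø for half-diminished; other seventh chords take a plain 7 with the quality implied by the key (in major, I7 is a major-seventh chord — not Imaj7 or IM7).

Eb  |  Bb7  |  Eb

Eb: major triad on Eb = scale degree 1 → I.
Bb7 has root Bb, degree 5 in Eb major, so V7.
Eb: root Eb is the tonic; major triad there is I.

I - V7 - I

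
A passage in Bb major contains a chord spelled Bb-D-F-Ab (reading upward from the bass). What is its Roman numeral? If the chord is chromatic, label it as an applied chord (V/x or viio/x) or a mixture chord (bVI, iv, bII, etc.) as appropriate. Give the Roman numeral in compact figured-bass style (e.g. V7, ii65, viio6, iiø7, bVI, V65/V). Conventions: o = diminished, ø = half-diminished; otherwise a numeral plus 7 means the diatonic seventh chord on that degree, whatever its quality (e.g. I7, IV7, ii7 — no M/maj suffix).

The pitches Bb-D-F-Ab form a dominant seventh chord rooted on Bb.
Bb is not a diatonic chord root with this quality in Bb major, but it lies a perfect fifth above Eb (IV), so the chord functions as an applied dominant of IV.

V7/IV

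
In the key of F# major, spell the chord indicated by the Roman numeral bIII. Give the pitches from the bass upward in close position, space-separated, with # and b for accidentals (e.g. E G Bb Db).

A C# E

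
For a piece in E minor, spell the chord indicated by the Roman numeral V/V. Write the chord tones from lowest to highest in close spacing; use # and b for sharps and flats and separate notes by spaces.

F# A# C#

V/V is a secondary dominant — the dominant triad of V. V in E minor is B, so the applied chord's root is F#, a perfect fifth above.
Building a major triad on F# gives F#-A#-C#.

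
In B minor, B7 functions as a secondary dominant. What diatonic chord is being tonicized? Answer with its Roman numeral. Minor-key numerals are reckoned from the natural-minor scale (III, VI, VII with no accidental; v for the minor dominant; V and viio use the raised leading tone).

The chord is a dominant seventh chord on B.
A dominant resolves down a perfect fifth: B → E. In B minor, E is scale degree 4, i.e. iv.

iv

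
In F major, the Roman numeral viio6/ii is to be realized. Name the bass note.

The applied chord viio6/ii is rooted on F#: F#-A-C.
The figure 6 means first inversion — the third is in the bass.

A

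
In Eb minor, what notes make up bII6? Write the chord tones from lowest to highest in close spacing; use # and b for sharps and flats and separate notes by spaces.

Ab Cb Fb

bII6 is the Neapolitan sixth — a major triad on the lowered second degree, here in its customary first inversion. In Eb minor that root is Fb.
So the chord is Fb-Ab-Cb.
With the 6 figure the chord is in first inversion; from the bass Ab upward in close position it reads Ab-Cb-Fb.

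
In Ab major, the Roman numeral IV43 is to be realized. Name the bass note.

Ab

IV in Ab major has root Db; the chord is Db-F-Ab-C.
The figure 43 means second inversion — the fifth is in the bass.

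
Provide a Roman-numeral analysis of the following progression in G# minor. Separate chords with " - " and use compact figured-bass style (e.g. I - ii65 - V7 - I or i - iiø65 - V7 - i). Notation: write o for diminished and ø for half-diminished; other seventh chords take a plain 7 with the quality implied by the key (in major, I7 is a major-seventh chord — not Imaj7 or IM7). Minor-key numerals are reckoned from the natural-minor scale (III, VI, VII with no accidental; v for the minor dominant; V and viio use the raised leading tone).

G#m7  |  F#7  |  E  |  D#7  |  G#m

i7 - VII7 - VI - V7 - i

G#m7: minor seventh chord on G# = scale degree 1 → i7.
F#7: root F# is the subtonic; dominant seventh chord there is VII7.
E: root E is the submediant; major triad there is VI.
D#7 has root D#, degree 5 in G# minor, so V7.
G#m: minor triad on G# = scale degree 1 → i.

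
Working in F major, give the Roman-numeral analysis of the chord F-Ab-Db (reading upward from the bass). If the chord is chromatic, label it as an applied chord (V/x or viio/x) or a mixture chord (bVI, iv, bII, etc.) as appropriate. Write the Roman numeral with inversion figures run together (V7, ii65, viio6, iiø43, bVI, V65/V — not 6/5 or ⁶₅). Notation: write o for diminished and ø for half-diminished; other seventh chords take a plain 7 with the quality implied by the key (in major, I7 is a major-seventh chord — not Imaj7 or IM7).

bVI6

The pitches Db-F-Ab form a major triad rooted on Db.
Db is the lowered sixth degree of F major (diatonic 6 would be D). This is a major triad on the lowered sixth degree, borrowed from the parallel minor.
With F in the bass the chord is in first inversion, so the figured bass is 6.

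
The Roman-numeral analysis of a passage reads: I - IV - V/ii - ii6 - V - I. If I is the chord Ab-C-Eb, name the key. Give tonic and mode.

The chord Ab is a major triad rooted on Ab; its label is I.
If Ab is scale degree 1 and the mode makes that degree carry a major triad, the tonic is Ab and the mode is major.

Ab major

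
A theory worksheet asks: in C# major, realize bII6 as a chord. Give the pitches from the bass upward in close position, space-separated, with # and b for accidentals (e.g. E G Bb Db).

F# A D

Scale degree 2 in C# major is D#; lowering it a half step gives D. bII6 is the Neapolitan sixth — a major triad on the lowered second degree, here in its customary first inversion.
So the chord is D-F#-A.
With the 6 figure the chord is in first inversion; from the bass F# upward in close position it reads F#-A-D.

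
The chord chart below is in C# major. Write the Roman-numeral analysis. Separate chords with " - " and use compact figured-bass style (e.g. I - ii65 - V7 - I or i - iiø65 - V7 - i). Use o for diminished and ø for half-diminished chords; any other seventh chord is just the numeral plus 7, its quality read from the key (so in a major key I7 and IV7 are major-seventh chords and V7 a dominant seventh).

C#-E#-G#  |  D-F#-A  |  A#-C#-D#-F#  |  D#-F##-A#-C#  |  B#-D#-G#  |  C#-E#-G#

I - bII - ii43 - V7/V - V6 - I

C#-E#-G# has root C#, degree 1 in C# major, so I.
D-F#-A is non-diatonic — a major triad on the lowered supertonic (D): the Neapolitan chord, bII.
A#-C#-D#-F# has root D#, degree 2 in C# major, so ii43.
D#-F##-A#-C#: chromatic; D# is V of V, so V7/V.
B#-D#-G#: root G# is the dominant; major triad there is V6.
C#-E#-G#: root C# is the tonic; major triad there is I.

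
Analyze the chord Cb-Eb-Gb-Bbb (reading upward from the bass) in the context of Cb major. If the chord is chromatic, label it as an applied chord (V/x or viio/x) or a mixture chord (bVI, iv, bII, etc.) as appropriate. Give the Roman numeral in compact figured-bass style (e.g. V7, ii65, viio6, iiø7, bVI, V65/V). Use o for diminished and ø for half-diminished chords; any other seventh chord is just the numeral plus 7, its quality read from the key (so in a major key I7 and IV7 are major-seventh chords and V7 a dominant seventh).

The pitches Cb-Eb-Gb-Bbb form a dominant seventh chord rooted on Cb.
Cb is not a diatonic chord root with this quality in Cb major, but it lies a perfect fifth above Fb (IV), so the chord functions as an applied dominant of IV.

V7/IV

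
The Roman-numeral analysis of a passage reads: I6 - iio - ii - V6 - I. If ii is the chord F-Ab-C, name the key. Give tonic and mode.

Eb major

The chord Fm is a minor triad rooted on F; its label is ii.
If F is scale degree 2 and the mode makes that degree carry a minor triad, the tonic is Eb and the mode is major.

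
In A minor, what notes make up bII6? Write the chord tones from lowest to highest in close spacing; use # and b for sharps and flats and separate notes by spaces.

D F Bb

bII6 is the Neapolitan sixth — a major triad on the lowered second degree, here in its customary first inversion. In A minor that root is Bb.
So the chord is Bb-D-F, a major triad.
The figured bass 6 indicates first inversion, placing the third (D) in the bass: D-F-Bb.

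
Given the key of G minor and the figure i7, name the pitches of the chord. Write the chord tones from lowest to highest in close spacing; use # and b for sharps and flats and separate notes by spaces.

In G minor, scale degree 1 is G, and the diatonic chord built there is a minor seventh chord.
Stacking thirds from G gives G-Bb-D-F.

G Bb D F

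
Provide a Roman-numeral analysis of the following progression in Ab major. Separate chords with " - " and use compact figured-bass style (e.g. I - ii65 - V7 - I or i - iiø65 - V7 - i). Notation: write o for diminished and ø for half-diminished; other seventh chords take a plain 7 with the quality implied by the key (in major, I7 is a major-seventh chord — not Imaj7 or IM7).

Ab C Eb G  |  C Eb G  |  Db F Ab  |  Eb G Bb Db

I7 - iii - IV - V7

Ab-C-Eb-G: root Ab is the tonic; major seventh chord there is I7.
C-Eb-G: root C is the mediant; minor triad there is iii.
Db-F-Ab has root Db, degree 4 in Ab major, so IV.
Eb-G-Bb-Db has root Eb, degree 5 in Ab major, so V7.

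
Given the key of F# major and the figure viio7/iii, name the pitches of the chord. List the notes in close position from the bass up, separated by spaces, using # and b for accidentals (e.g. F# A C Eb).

viio7/iii is a secondary leading-tone chord. The target iii is A# in F# major; the applied chord is rooted a semitone below, on G##.
Building a fully diminished seventh chord on G## gives G##-B#-D#-F#.

G## B# D# F#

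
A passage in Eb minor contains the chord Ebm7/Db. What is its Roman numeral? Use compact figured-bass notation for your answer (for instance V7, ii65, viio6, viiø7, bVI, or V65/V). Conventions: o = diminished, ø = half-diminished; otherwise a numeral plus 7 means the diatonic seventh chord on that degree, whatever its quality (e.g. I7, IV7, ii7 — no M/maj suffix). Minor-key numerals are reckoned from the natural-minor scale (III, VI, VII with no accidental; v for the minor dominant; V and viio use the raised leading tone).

The pitches Eb-Gb-Bb-Db form a minor seventh chord rooted on Eb.
Eb is scale degree 1 in Eb minor, and a minor seventh chord on that degree is written i7.
With Db in the bass the chord is in third inversion, so the figured bass is 42.

i42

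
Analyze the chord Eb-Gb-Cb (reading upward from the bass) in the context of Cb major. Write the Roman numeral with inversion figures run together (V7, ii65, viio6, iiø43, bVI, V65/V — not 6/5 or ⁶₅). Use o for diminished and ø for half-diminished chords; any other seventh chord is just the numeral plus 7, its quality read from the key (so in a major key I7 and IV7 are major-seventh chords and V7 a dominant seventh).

Stacked in thirds the chord is Cb-Eb-Gb: a major triad on Cb.
Cb is scale degree 1 in Cb major, and a major triad on that degree is written I.
With Eb in the bass the chord is in first inversion, so the figured bass is 6.

I6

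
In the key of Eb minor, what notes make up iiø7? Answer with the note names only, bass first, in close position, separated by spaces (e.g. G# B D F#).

F Ab Cb Eb

The numeral's case and figure indicate a half-diminished seventh chord. In Eb minor its root, the supertonic, is F.
That chord is spelled F-Ab-Cb-Eb.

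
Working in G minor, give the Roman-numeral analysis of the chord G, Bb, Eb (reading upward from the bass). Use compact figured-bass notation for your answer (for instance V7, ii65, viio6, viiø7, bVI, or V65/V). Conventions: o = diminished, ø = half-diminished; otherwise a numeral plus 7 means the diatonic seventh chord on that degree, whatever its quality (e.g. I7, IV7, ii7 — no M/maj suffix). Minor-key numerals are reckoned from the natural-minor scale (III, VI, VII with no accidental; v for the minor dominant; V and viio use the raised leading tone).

Stacked in thirds the chord is Eb-G-Bb: a major triad on Eb.
In G minor, Eb is the submediant; the diatonic major triad there is VI.
With G in the bass the chord is in first inversion, so the figured bass is 6.

VI6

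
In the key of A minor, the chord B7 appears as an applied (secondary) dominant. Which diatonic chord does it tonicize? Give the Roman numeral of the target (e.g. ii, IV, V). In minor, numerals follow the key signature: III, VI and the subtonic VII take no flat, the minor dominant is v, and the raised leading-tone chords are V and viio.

The chord is a dominant seventh chord on B.
A dominant resolves down a perfect fifth: B → E. In A minor, E is scale degree 5, i.e. V.

V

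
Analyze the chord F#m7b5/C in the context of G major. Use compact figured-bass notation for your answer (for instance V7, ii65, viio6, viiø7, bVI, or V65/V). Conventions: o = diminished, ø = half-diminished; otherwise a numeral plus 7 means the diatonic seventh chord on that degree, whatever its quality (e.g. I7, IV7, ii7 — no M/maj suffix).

viiø43

The pitches F#-A-C-E form a half-diminished seventh chord rooted on F#.
F# is scale degree 7 in G major, and a half-diminished seventh chord on that degree is written viiø7.
With C in the bass the chord is in second inversion, so the figured bass is 43.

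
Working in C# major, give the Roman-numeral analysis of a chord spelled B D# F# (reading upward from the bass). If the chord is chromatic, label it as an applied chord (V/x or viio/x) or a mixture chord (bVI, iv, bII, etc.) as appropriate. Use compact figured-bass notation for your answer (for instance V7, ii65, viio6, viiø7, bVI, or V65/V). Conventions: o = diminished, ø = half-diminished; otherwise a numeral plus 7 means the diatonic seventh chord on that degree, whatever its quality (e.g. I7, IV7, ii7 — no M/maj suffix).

Stacked in thirds the chord is B-D#-F#: a major triad on B.
B is the lowered seventh degree of C# major (diatonic 7 would be B#). This is a major triad on the lowered seventh degree (the subtonic), borrowed from the parallel minor.

bVII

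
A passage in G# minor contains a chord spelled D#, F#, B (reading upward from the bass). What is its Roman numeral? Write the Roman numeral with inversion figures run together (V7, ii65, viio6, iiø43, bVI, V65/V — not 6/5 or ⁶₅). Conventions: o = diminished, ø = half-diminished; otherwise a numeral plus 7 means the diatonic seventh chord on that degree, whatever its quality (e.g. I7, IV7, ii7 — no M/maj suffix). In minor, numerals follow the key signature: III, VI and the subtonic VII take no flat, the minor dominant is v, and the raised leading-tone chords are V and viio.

III6

The pitches B-D#-F# form a major triad rooted on B.
In G# minor, B is the mediant; the diatonic major triad there is III.
With D# in the bass the chord is in first inversion, so the figured bass is 6.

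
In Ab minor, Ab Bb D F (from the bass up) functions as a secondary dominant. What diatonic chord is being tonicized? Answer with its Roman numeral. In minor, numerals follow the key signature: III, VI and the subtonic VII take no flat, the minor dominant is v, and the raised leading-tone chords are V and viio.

The chord is a dominant seventh chord on Bb.
A dominant resolves down a perfect fifth: Bb → Eb. In Ab minor, Eb is scale degree 5, i.e. V.

V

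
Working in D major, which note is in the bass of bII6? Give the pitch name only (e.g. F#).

bII in D major has root Eb; the chord is Eb-G-Bb.
The figure 6 means first inversion — the third is in the bass.

G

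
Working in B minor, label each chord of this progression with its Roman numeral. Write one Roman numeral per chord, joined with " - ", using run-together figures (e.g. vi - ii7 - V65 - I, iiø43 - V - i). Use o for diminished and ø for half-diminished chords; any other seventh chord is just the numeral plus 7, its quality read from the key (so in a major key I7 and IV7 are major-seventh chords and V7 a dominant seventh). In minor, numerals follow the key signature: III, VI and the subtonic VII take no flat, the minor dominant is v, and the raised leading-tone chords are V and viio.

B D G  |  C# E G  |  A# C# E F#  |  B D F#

B-D-G: root G is the submediant; major triad there is VI6.
C#-E-G has root C#, degree 2 in B minor, so iio.
A#-C#-E-F#: root F# is the dominant; dominant seventh chord there is V65.
B-D-F#: minor triad on B = scale degree 1 → i.

VI6 - iio - V65 - i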